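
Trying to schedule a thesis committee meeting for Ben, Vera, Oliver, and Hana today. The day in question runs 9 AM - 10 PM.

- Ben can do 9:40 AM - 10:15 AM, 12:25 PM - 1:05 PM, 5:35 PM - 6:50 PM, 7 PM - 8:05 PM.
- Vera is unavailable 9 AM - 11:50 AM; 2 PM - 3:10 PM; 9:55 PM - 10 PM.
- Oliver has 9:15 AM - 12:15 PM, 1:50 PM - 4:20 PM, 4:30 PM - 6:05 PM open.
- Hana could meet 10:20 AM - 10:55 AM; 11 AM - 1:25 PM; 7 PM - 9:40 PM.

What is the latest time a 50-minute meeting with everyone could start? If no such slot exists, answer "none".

Ben free: 09:40-10:15, 12:25-13:05, 17:35-18:50, 19:00-20:05.
Vera free: 11:50-14:00, 15:10-21:55 (invert busy blocks within the working day).
Oliver free: 09:15-12:15, 13:50-16:20, 16:30-18:05.
Hana free: 10:20-10:55, 11:00-13:25, 19:00-21:40.
Ben ∩ Vera: 12:25-13:05, 17:35-18:50, 19:00-20:05.
Ben ∩ Vera ∩ Oliver: 17:35-18:05.
Ben ∩ Vera ∩ Oliver ∩ Hana: ∅.
There is no time when everyone is free.
No common window is at least 50 minutes long.

none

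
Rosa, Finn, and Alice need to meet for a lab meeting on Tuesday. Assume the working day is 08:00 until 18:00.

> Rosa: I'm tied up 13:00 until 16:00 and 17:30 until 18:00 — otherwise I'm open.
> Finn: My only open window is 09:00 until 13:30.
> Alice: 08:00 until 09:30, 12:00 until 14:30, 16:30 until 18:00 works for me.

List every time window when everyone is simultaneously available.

09:00-09:30, 12:00-13:00

Rosa free: 08:00-13:00, 16:00-17:30 (invert busy blocks within the working day).
Finn free: 09:00-13:30.
Alice free: 08:00-09:30, 12:00-14:30, 16:30-18:00.
Rosa ∩ Finn: 09:00-13:00.
Rosa ∩ Finn ∩ Alice: 09:00-09:30, 12:00-13:00.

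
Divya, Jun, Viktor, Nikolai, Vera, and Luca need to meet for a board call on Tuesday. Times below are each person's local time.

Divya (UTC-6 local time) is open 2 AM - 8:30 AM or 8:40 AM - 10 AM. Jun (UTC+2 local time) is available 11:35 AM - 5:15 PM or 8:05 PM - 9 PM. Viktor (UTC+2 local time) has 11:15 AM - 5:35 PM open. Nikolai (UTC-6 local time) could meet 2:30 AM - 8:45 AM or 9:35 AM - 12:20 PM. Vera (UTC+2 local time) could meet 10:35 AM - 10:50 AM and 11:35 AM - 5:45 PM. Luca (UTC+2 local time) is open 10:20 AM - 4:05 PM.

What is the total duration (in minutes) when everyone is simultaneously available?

Divya in UTC: 08:00-14:30, 14:40-16:00 (add 6h to convert from UTC-6).
Jun in UTC: 09:35-15:15, 18:05-19:00 (subtract 2h to convert from UTC+2).
Viktor in UTC: 09:15-15:35 (subtract 2h to convert from UTC+2).
Nikolai in UTC: 08:30-14:45, 15:35-18:20 (add 6h to convert from UTC-6).
Vera in UTC: 08:35-08:50, 09:35-15:45 (subtract 2h to convert from UTC+2).
Luca in UTC: 08:20-14:05 (subtract 2h to convert from UTC+2).
Divya ∩ Jun: 09:35-14:30, 14:40-15:15.
Divya ∩ Jun ∩ Viktor: 09:35-14:30, 14:40-15:15.
Divya ∩ Jun ∩ Viktor ∩ Nikolai: 09:35-14:30, 14:40-14:45.
Divya ∩ Jun ∩ Viktor ∩ Nikolai ∩ Vera: 09:35-14:30, 14:40-14:45.
Divya ∩ Jun ∩ Viktor ∩ Nikolai ∩ Vera ∩ Luca: 09:35-14:05.
That's a single block of 270 minutes.

270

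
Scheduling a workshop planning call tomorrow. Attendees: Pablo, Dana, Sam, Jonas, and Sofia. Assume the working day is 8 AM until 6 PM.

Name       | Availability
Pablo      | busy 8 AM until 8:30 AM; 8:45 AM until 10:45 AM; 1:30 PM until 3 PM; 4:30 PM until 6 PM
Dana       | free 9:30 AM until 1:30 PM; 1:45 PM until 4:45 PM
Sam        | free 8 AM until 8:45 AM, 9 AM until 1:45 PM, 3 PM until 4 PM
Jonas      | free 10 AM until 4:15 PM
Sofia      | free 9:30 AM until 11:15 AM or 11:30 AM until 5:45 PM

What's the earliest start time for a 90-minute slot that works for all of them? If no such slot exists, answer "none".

11:30

Pablo free: 08:30-08:45, 10:45-13:30, 15:00-16:30 (invert busy blocks within the working day).
Dana free: 09:30-13:30, 13:45-16:45.
Sam free: 08:00-08:45, 09:00-13:45, 15:00-16:00.
Jonas free: 10:00-16:15.
Sofia free: 09:30-11:15, 11:30-17:45.
Pablo ∩ Dana: 10:45-13:30, 15:00-16:30.
Pablo ∩ Dana ∩ Sam: 10:45-13:30, 15:00-16:00.
Pablo ∩ Dana ∩ Sam ∩ Jonas: 10:45-13:30, 15:00-16:00.
Pablo ∩ Dana ∩ Sam ∩ Jonas ∩ Sofia: 10:45-11:15, 11:30-13:30, 15:00-16:00.
The first common window of at least 90 minutes is 11:30-13:30, so the earliest start is 11:30.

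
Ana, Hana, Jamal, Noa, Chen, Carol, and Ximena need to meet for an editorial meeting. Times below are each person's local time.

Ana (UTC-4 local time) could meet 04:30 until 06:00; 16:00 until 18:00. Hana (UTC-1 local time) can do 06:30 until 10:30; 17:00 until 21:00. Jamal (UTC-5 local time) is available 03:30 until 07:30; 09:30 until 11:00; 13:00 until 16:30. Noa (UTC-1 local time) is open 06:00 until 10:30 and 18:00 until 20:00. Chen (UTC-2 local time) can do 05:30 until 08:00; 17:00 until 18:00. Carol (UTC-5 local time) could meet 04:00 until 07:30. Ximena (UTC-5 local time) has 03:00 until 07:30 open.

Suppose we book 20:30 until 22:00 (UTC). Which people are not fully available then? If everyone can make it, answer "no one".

Ana in UTC: 08:30-10:00, 20:00-22:00 (add 4h to convert from UTC-4).
Hana in UTC: 07:30-11:30, 18:00-22:00 (add 1h to convert from UTC-1).
Jamal in UTC: 08:30-12:30, 14:30-16:00, 18:00-21:30 (add 5h to convert from UTC-5).
Noa in UTC: 07:00-11:30, 19:00-21:00 (add 1h to convert from UTC-1).
Chen in UTC: 07:30-10:00, 19:00-20:00 (add 2h to convert from UTC-2).
Carol in UTC: 09:00-12:30 (add 5h to convert from UTC-5).
Ximena in UTC: 08:00-12:30 (add 5h to convert from UTC-5).
Ana: free for 20:30-22:00. Hana: free for 20:30-22:00. Jamal: not fully free for 20:30-22:00. Noa: not fully free for 20:30-22:00. Chen: not fully free for 20:30-22:00. Carol: not fully free for 20:30-22:00. Ximena: not fully free for 20:30-22:00.

Carol, Chen, Jamal, Noa, Ximena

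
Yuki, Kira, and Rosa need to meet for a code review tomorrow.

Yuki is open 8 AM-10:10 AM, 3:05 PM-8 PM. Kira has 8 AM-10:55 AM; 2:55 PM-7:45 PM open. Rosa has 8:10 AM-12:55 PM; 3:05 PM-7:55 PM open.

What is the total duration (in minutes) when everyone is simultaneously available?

400

Yuki ∩ Kira: 08:00-10:10, 15:05-19:45.
Yuki ∩ Kira ∩ Rosa: 08:10-10:10, 15:05-19:45.
Summing the common windows: 120 + 280 = 400 minutes.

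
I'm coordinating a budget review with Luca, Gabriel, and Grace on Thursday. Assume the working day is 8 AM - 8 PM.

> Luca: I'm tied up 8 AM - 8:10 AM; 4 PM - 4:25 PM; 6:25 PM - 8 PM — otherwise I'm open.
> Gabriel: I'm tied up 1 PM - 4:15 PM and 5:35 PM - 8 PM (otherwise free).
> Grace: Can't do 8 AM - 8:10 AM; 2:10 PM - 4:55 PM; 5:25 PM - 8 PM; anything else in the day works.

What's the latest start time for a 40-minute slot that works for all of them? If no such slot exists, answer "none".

12:20

Luca free: 08:10-16:00, 16:25-18:25 (invert busy blocks within the working day).
Gabriel free: 08:00-13:00, 16:15-17:35 (invert busy blocks within the working day).
Grace free: 08:10-14:10, 16:55-17:25 (invert busy blocks within the working day).
Luca ∩ Gabriel: 08:10-13:00, 16:25-17:35.
Luca ∩ Gabriel ∩ Grace: 08:10-13:00, 16:55-17:25.
So the common availability across everyone is 08:10-13:00, 16:55-17:25.
The last common window of at least 40 minutes is 08:10-13:00; a 40-minute meeting can start as late as 12:20 and still end by 13:00.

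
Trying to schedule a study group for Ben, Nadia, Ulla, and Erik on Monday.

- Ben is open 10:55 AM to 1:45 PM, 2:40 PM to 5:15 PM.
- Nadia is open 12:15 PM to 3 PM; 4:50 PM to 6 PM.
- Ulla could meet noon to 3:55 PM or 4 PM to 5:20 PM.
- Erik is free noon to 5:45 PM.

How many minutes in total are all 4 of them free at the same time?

135

Ben ∩ Nadia: 12:15-13:45, 14:40-15:00, 16:50-17:15.
Ben ∩ Nadia ∩ Ulla: 12:15-13:45, 14:40-15:00, 16:50-17:15.
Ben ∩ Nadia ∩ Ulla ∩ Erik: 12:15-13:45, 14:40-15:00, 16:50-17:15.
Summing the common windows: 90 + 20 + 25 = 135 minutes.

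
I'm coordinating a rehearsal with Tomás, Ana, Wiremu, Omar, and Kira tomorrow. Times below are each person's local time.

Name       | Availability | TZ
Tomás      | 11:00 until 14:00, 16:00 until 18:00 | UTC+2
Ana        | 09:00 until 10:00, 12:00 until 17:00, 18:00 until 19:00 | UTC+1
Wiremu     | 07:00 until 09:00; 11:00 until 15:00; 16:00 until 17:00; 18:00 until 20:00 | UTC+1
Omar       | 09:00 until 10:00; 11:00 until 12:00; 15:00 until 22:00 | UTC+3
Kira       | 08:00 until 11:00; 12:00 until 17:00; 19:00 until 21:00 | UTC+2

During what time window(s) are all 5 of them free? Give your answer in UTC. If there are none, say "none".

none

Tomás in UTC: 09:00-12:00, 14:00-16:00 (subtract 2h to convert from UTC+2).
Ana in UTC: 08:00-09:00, 11:00-16:00, 17:00-18:00 (subtract 1h to convert from UTC+1).
Wiremu in UTC: 06:00-08:00, 10:00-14:00, 15:00-16:00, 17:00-19:00 (subtract 1h to convert from UTC+1).
Omar in UTC: 06:00-07:00, 08:00-09:00, 12:00-19:00 (subtract 3h to convert from UTC+3).
Kira in UTC: 06:00-09:00, 10:00-15:00, 17:00-19:00 (subtract 2h to convert from UTC+2).
Tomás ∩ Ana: 11:00-12:00, 14:00-16:00.
Tomás ∩ Ana ∩ Wiremu: 11:00-12:00, 15:00-16:00.
Tomás ∩ Ana ∩ Wiremu ∩ Omar: 15:00-16:00.
Tomás ∩ Ana ∩ Wiremu ∩ Omar ∩ Kira: ∅.
There is no time when everyone is free.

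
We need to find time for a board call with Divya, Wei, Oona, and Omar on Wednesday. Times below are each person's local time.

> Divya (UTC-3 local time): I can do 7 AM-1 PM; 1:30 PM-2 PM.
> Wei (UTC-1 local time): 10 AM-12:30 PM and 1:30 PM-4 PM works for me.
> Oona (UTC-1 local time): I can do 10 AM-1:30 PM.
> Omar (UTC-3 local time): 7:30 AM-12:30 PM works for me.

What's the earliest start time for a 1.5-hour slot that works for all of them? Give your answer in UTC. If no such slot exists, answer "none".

Divya in UTC: 10:00-16:00, 16:30-17:00 (add 3h to convert from UTC-3).
Wei in UTC: 11:00-13:30, 14:30-17:00 (add 1h to convert from UTC-1).
Oona in UTC: 11:00-14:30 (add 1h to convert from UTC-1).
Omar in UTC: 10:30-15:30 (add 3h to convert from UTC-3).
Divya ∩ Wei: 11:00-13:30, 14:30-16:00, 16:30-17:00.
Divya ∩ Wei ∩ Oona: 11:00-13:30.
Divya ∩ Wei ∩ Oona ∩ Omar: 11:00-13:30.
The first common window of at least 90 minutes is 11:00-13:30, so the earliest start is 11:00.

11:00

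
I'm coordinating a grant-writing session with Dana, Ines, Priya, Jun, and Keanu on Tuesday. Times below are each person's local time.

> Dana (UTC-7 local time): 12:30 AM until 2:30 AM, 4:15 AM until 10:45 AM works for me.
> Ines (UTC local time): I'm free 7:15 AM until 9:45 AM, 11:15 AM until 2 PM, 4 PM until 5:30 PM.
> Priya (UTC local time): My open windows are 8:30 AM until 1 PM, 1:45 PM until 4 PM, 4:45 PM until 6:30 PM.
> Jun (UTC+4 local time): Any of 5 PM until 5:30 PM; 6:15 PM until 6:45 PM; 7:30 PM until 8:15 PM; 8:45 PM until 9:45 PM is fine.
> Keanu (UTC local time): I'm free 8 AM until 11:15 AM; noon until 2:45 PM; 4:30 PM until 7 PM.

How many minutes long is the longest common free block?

Dana in UTC: 07:30-09:30, 11:15-17:45 (add 7h to convert from UTC-7).
Ines in UTC: 07:15-09:45, 11:15-14:00, 16:00-17:30.
Priya in UTC: 08:30-13:00, 13:45-16:00, 16:45-18:30.
Jun in UTC: 13:00-13:30, 14:15-14:45, 15:30-16:15, 16:45-17:45 (subtract 4h to convert from UTC+4).
Keanu in UTC: 08:00-11:15, 12:00-14:45, 16:30-19:00.
Dana ∩ Ines: 07:30-09:30, 11:15-14:00, 16:00-17:30.
Dana ∩ Ines ∩ Priya: 08:30-09:30, 11:15-13:00, 13:45-14:00, 16:45-17:30.
Dana ∩ Ines ∩ Priya ∩ Jun: 16:45-17:30.
Dana ∩ Ines ∩ Priya ∩ Jun ∩ Keanu: 16:45-17:30.
Those are the intersection windows.
The longest is 16:45-17:30 at 45 minutes.

45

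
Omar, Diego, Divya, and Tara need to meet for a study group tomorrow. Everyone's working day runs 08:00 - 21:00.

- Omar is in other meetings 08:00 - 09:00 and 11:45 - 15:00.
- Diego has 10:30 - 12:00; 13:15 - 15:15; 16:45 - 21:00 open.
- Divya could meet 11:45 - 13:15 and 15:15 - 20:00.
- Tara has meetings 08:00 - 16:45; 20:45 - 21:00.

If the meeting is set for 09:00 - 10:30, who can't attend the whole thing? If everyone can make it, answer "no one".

Diego, Divya, Tara

Omar free: 09:00-11:45, 15:00-21:00 (invert busy blocks within the working day).
Diego free: 10:30-12:00, 13:15-15:15, 16:45-21:00.
Divya free: 11:45-13:15, 15:15-20:00.
Tara free: 16:45-20:45 (invert busy blocks within the working day).
Omar: free for 09:00-10:30. Diego: not fully free for 09:00-10:30. Divya: not fully free for 09:00-10:30. Tara: not fully free for 09:00-10:30.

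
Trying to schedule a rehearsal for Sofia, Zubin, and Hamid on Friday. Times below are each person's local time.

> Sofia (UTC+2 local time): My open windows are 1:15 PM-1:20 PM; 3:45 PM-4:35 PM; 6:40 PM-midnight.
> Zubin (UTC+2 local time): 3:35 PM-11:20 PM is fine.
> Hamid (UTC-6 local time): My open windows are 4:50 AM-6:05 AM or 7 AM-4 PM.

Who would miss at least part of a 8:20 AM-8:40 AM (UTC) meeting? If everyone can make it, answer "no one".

Hamid, Sofia, Zubin

Sofia in UTC: 11:15-11:20, 13:45-14:35, 16:40-22:00 (subtract 2h to convert from UTC+2).
Zubin in UTC: 13:35-21:20 (subtract 2h to convert from UTC+2).
Hamid in UTC: 10:50-12:05, 13:00-22:00 (add 6h to convert from UTC-6).
Sofia: not fully free for 08:20-08:40. Zubin: not fully free for 08:20-08:40. Hamid: not fully free for 08:20-08:40.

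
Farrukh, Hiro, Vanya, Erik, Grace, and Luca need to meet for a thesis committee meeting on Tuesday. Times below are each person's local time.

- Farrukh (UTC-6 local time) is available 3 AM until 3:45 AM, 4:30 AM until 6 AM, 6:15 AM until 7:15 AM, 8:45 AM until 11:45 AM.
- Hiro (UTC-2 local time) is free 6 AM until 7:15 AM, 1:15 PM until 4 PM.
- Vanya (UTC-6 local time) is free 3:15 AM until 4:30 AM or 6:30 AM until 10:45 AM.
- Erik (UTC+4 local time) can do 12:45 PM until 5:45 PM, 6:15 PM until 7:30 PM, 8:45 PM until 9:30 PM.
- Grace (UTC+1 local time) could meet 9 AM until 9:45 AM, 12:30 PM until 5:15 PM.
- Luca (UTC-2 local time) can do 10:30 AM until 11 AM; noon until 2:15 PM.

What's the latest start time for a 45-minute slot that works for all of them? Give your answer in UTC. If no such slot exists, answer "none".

none

Farrukh in UTC: 09:00-09:45, 10:30-12:00, 12:15-13:15, 14:45-17:45 (add 6h to convert from UTC-6).
Hiro in UTC: 08:00-09:15, 15:15-18:00 (add 2h to convert from UTC-2).
Vanya in UTC: 09:15-10:30, 12:30-16:45 (add 6h to convert from UTC-6).
Erik in UTC: 08:45-13:45, 14:15-15:30, 16:45-17:30 (subtract 4h to convert from UTC+4).
Grace in UTC: 08:00-08:45, 11:30-16:15 (subtract 1h to convert from UTC+1).
Luca in UTC: 12:30-13:00, 14:00-16:15 (add 2h to convert from UTC-2).
Farrukh ∩ Hiro: 09:00-09:15, 15:15-17:45.
Farrukh ∩ Hiro ∩ Vanya: 15:15-16:45.
Farrukh ∩ Hiro ∩ Vanya ∩ Erik: 15:15-15:30.
Farrukh ∩ Hiro ∩ Vanya ∩ Erik ∩ Grace: 15:15-15:30.
Farrukh ∩ Hiro ∩ Vanya ∩ Erik ∩ Grace ∩ Luca: 15:15-15:30.
No common window is at least 45 minutes long.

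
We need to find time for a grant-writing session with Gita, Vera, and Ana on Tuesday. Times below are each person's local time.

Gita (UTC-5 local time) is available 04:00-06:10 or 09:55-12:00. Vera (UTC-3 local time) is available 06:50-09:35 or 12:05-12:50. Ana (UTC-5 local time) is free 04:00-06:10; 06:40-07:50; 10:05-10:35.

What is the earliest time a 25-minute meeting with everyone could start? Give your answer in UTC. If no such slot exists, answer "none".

Gita in UTC: 09:00-11:10, 14:55-17:00 (add 5h to convert from UTC-5).
Vera in UTC: 09:50-12:35, 15:05-15:50 (add 3h to convert from UTC-3).
Ana in UTC: 09:00-11:10, 11:40-12:50, 15:05-15:35 (add 5h to convert from UTC-5).
Gita ∩ Vera: 09:50-11:10, 15:05-15:50.
Gita ∩ Vera ∩ Ana: 09:50-11:10, 15:05-15:35.
Those are the intersection windows.
The first common window of at least 25 minutes is 09:50-11:10, so the earliest start is 09:50.

09:50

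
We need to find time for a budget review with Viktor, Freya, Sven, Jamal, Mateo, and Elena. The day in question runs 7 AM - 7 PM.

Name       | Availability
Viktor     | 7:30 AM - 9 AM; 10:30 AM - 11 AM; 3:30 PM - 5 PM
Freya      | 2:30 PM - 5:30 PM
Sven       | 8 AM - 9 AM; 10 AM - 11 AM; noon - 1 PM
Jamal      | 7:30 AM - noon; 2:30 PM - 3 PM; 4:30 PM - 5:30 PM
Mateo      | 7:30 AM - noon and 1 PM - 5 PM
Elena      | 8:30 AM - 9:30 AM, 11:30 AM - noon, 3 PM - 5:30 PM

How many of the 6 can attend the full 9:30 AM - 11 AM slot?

Jamal and Mateo can make the full 09:30-11:00 slot — that's 2.

2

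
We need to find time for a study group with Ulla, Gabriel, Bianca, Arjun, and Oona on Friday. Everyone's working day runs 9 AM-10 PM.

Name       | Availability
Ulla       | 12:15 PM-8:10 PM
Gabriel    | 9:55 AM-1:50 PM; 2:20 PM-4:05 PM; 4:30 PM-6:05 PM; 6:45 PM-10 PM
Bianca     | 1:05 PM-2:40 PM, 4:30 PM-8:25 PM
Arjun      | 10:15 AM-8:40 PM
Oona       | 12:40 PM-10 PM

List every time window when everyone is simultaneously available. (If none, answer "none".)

Ulla ∩ Gabriel: 12:15-13:50, 14:20-16:05, 16:30-18:05, 18:45-20:10.
Ulla ∩ Gabriel ∩ Bianca: 13:05-13:50, 14:20-14:40, 16:30-18:05, 18:45-20:10.
Ulla ∩ Gabriel ∩ Bianca ∩ Arjun: 13:05-13:50, 14:20-14:40, 16:30-18:05, 18:45-20:10.
Ulla ∩ Gabriel ∩ Bianca ∩ Arjun ∩ Oona: 13:05-13:50, 14:20-14:40, 16:30-18:05, 18:45-20:10.

13:05-13:50, 14:20-14:40, 16:30-18:05, 18:45-20:10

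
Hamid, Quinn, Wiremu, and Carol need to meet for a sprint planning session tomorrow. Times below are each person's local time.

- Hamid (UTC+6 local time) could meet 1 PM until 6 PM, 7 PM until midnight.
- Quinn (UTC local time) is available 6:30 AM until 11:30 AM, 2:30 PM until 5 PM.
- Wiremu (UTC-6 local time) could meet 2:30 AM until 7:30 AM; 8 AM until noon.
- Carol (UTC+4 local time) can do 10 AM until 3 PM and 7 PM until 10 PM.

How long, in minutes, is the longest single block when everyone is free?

Hamid in UTC: 07:00-12:00, 13:00-18:00 (subtract 6h to convert from UTC+6).
Quinn in UTC: 06:30-11:30, 14:30-17:00.
Wiremu in UTC: 08:30-13:30, 14:00-18:00 (add 6h to convert from UTC-6).
Carol in UTC: 06:00-11:00, 15:00-18:00 (subtract 4h to convert from UTC+4).
Hamid ∩ Quinn: 07:00-11:30, 14:30-17:00.
Hamid ∩ Quinn ∩ Wiremu: 08:30-11:30, 14:30-17:00.
Hamid ∩ Quinn ∩ Wiremu ∩ Carol: 08:30-11:00, 15:00-17:00.
Those are the intersection windows.
The longest is 08:30-11:00 at 150 minutes.

150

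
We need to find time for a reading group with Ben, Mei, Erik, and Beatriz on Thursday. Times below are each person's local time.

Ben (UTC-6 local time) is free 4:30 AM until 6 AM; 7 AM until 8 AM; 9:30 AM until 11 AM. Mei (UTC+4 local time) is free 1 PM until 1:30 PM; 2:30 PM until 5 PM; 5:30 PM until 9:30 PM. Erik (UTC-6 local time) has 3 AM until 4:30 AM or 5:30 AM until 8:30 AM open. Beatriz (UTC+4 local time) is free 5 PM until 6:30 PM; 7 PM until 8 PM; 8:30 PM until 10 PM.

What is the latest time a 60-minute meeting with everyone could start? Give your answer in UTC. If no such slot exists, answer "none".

none

Ben in UTC: 10:30-12:00, 13:00-14:00, 15:30-17:00 (add 6h to convert from UTC-6).
Mei in UTC: 09:00-09:30, 10:30-13:00, 13:30-17:30 (subtract 4h to convert from UTC+4).
Erik in UTC: 09:00-10:30, 11:30-14:30 (add 6h to convert from UTC-6).
Beatriz in UTC: 13:00-14:30, 15:00-16:00, 16:30-18:00 (subtract 4h to convert from UTC+4).
Ben ∩ Mei: 10:30-12:00, 13:30-14:00, 15:30-17:00.
Ben ∩ Mei ∩ Erik: 11:30-12:00, 13:30-14:00.
Ben ∩ Mei ∩ Erik ∩ Beatriz: 13:30-14:00.
No common window is at least 60 minutes long.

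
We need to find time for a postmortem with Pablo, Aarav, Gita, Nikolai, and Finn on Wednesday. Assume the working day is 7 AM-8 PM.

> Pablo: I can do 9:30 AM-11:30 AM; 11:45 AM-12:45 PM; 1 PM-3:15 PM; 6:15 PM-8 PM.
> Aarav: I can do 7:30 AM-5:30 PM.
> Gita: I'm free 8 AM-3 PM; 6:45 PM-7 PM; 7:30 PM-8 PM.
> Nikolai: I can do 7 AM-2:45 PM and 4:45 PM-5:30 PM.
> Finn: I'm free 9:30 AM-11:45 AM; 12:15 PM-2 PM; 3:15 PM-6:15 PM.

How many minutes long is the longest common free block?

Pablo ∩ Aarav: 09:30-11:30, 11:45-12:45, 13:00-15:15.
Pablo ∩ Aarav ∩ Gita: 09:30-11:30, 11:45-12:45, 13:00-15:00.
Pablo ∩ Aarav ∩ Gita ∩ Nikolai: 09:30-11:30, 11:45-12:45, 13:00-14:45.
Pablo ∩ Aarav ∩ Gita ∩ Nikolai ∩ Finn: 09:30-11:30, 12:15-12:45, 13:00-14:00.
The longest is 09:30-11:30 at 120 minutes.

120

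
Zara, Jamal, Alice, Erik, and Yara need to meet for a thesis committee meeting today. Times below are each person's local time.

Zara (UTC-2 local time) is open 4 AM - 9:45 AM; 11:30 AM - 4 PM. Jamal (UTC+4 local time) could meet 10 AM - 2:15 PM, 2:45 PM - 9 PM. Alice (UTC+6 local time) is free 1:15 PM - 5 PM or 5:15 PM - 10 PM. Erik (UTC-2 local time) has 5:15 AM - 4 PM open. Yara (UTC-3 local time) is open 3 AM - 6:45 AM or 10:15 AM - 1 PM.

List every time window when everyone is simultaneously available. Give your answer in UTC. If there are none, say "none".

07:15-09:45, 13:30-16:00

Zara in UTC: 06:00-11:45, 13:30-18:00 (add 2h to convert from UTC-2).
Jamal in UTC: 06:00-10:15, 10:45-17:00 (subtract 4h to convert from UTC+4).
Alice in UTC: 07:15-11:00, 11:15-16:00 (subtract 6h to convert from UTC+6).
Erik in UTC: 07:15-18:00 (add 2h to convert from UTC-2).
Yara in UTC: 06:00-09:45, 13:15-16:00 (add 3h to convert from UTC-3).
Zara ∩ Jamal: 06:00-10:15, 10:45-11:45, 13:30-17:00.
Zara ∩ Jamal ∩ Alice: 07:15-10:15, 10:45-11:00, 11:15-11:45, 13:30-16:00.
Zara ∩ Jamal ∩ Alice ∩ Erik: 07:15-10:15, 10:45-11:00, 11:15-11:45, 13:30-16:00.
Zara ∩ Jamal ∩ Alice ∩ Erik ∩ Yara: 07:15-09:45, 13:30-16:00.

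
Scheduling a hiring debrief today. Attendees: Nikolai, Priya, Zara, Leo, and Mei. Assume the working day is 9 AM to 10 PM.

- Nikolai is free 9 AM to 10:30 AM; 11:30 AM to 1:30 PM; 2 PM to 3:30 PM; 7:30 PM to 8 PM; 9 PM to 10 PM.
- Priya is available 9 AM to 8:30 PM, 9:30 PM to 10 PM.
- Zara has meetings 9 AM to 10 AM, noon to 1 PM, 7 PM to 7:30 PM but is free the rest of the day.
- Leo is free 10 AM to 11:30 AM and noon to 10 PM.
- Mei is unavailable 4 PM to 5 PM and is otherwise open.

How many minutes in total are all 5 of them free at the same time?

Nikolai free: 09:00-10:30, 11:30-13:30, 14:00-15:30, 19:30-20:00, 21:00-22:00.
Priya free: 09:00-20:30, 21:30-22:00.
Zara free: 10:00-12:00, 13:00-19:00, 19:30-22:00 (invert busy blocks within the working day).
Leo free: 10:00-11:30, 12:00-22:00.
Mei free: 09:00-16:00, 17:00-22:00 (invert busy blocks within the working day).
Nikolai ∩ Priya: 09:00-10:30, 11:30-13:30, 14:00-15:30, 19:30-20:00, 21:30-22:00.
Nikolai ∩ Priya ∩ Zara: 10:00-10:30, 11:30-12:00, 13:00-13:30, 14:00-15:30, 19:30-20:00, 21:30-22:00.
Nikolai ∩ Priya ∩ Zara ∩ Leo: 10:00-10:30, 13:00-13:30, 14:00-15:30, 19:30-20:00, 21:30-22:00.
Nikolai ∩ Priya ∩ Zara ∩ Leo ∩ Mei: 10:00-10:30, 13:00-13:30, 14:00-15:30, 19:30-20:00, 21:30-22:00.
Those are the intersection windows.
Summing the common windows: 30 + 30 + 90 + 30 + 30 = 210 minutes.

210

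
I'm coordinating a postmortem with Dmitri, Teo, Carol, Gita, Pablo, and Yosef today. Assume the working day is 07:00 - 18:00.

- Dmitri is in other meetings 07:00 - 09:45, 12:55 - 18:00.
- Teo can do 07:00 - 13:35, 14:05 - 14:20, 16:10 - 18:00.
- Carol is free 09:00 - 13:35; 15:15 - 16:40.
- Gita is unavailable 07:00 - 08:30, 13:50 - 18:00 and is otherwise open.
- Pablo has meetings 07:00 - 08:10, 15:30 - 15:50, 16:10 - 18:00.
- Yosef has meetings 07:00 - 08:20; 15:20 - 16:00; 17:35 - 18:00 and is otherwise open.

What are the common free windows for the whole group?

09:45-12:55

Dmitri free: 09:45-12:55 (invert busy blocks within the working day).
Teo free: 07:00-13:35, 14:05-14:20, 16:10-18:00.
Carol free: 09:00-13:35, 15:15-16:40.
Gita free: 08:30-13:50 (invert busy blocks within the working day).
Pablo free: 08:10-15:30, 15:50-16:10 (invert busy blocks within the working day).
Yosef free: 08:20-15:20, 16:00-17:35 (invert busy blocks within the working day).
Dmitri ∩ Teo: 09:45-12:55.
Dmitri ∩ Teo ∩ Carol: 09:45-12:55.
Dmitri ∩ Teo ∩ Carol ∩ Gita: 09:45-12:55.
Dmitri ∩ Teo ∩ Carol ∩ Gita ∩ Pablo: 09:45-12:55.
Dmitri ∩ Teo ∩ Carol ∩ Gita ∩ Pablo ∩ Yosef: 09:45-12:55.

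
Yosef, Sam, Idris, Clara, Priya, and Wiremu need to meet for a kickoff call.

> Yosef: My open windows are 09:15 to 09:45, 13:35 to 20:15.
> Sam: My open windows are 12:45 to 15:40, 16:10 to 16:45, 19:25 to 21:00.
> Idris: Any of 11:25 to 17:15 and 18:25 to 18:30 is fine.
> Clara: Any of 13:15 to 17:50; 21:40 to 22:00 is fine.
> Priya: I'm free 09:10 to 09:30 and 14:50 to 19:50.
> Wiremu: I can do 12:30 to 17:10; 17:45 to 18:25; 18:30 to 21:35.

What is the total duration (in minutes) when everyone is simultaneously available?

Yosef ∩ Sam: 13:35-15:40, 16:10-16:45, 19:25-20:15.
Yosef ∩ Sam ∩ Idris: 13:35-15:40, 16:10-16:45.
Yosef ∩ Sam ∩ Idris ∩ Clara: 13:35-15:40, 16:10-16:45.
Yosef ∩ Sam ∩ Idris ∩ Clara ∩ Priya: 14:50-15:40, 16:10-16:45.
Yosef ∩ Sam ∩ Idris ∩ Clara ∩ Priya ∩ Wiremu: 14:50-15:40, 16:10-16:45.
Summing the common windows: 50 + 35 = 85 minutes.

85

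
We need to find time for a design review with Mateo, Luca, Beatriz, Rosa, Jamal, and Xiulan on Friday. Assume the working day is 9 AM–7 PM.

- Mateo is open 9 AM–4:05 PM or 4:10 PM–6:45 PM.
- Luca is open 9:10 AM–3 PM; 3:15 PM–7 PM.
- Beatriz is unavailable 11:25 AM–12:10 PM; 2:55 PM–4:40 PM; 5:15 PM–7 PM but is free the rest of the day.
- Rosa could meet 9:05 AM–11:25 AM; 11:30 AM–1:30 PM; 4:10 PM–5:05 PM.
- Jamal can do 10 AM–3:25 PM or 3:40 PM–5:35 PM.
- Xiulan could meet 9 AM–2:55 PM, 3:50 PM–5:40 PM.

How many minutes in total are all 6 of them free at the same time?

Mateo free: 09:00-16:05, 16:10-18:45.
Luca free: 09:10-15:00, 15:15-19:00.
Beatriz free: 09:00-11:25, 12:10-14:55, 16:40-17:15 (invert busy blocks within the working day).
Rosa free: 09:05-11:25, 11:30-13:30, 16:10-17:05.
Jamal free: 10:00-15:25, 15:40-17:35.
Xiulan free: 09:00-14:55, 15:50-17:40.
Mateo ∩ Luca: 09:10-15:00, 15:15-16:05, 16:10-18:45.
Mateo ∩ Luca ∩ Beatriz: 09:10-11:25, 12:10-14:55, 16:40-17:15.
Mateo ∩ Luca ∩ Beatriz ∩ Rosa: 09:10-11:25, 12:10-13:30, 16:40-17:05.
Mateo ∩ Luca ∩ Beatriz ∩ Rosa ∩ Jamal: 10:00-11:25, 12:10-13:30, 16:40-17:05.
Mateo ∩ Luca ∩ Beatriz ∩ Rosa ∩ Jamal ∩ Xiulan: 10:00-11:25, 12:10-13:30, 16:40-17:05.
Those are the intersection windows.
Summing the common windows: 85 + 80 + 25 = 190 minutes.

190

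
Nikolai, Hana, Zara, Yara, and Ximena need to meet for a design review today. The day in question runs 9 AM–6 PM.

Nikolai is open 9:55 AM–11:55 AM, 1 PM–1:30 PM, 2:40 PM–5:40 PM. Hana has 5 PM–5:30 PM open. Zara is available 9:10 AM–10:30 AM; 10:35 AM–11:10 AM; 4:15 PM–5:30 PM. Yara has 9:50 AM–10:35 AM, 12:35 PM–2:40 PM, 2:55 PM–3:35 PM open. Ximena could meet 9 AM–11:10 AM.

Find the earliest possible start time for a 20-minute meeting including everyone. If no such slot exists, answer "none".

none

Nikolai ∩ Hana: 17:00-17:30.
Nikolai ∩ Hana ∩ Zara: 17:00-17:30.
Nikolai ∩ Hana ∩ Zara ∩ Yara: ∅.
Nikolai ∩ Hana ∩ Zara ∩ Yara ∩ Ximena: ∅.
There is no time when everyone is free.
No common window is at least 20 minutes long.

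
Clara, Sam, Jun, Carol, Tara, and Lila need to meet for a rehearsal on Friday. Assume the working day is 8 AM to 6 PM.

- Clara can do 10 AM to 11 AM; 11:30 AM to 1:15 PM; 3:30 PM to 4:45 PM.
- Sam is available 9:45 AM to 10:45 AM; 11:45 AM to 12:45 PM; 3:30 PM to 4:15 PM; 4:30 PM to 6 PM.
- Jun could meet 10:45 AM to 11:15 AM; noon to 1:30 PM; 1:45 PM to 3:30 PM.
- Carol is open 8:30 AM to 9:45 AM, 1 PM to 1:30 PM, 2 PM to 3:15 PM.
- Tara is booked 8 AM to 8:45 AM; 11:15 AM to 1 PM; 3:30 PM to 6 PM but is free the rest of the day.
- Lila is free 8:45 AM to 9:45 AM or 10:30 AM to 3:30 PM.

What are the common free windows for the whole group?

Clara free: 10:00-11:00, 11:30-13:15, 15:30-16:45.
Sam free: 09:45-10:45, 11:45-12:45, 15:30-16:15, 16:30-18:00.
Jun free: 10:45-11:15, 12:00-13:30, 13:45-15:30.
Carol free: 08:30-09:45, 13:00-13:30, 14:00-15:15.
Tara free: 08:45-11:15, 13:00-15:30 (invert busy blocks within the working day).
Lila free: 08:45-09:45, 10:30-15:30.
Clara ∩ Sam: 10:00-10:45, 11:45-12:45, 15:30-16:15, 16:30-16:45.
Clara ∩ Sam ∩ Jun: 12:00-12:45.
Clara ∩ Sam ∩ Jun ∩ Carol: ∅.
Clara ∩ Sam ∩ Jun ∩ Carol ∩ Tara: ∅.
Clara ∩ Sam ∩ Jun ∩ Carol ∩ Tara ∩ Lila: ∅.
There is no time when everyone is free.

none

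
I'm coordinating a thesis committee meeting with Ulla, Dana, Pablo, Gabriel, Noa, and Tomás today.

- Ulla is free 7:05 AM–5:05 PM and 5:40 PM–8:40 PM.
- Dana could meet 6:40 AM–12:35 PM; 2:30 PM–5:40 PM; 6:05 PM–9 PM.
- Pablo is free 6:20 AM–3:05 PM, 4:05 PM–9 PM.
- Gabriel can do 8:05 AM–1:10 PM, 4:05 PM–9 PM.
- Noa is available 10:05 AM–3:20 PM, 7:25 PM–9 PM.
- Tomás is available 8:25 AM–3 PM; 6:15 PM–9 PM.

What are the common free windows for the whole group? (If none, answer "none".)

Ulla ∩ Dana: 07:05-12:35, 14:30-17:05, 18:05-20:40.
Ulla ∩ Dana ∩ Pablo: 07:05-12:35, 14:30-15:05, 16:05-17:05, 18:05-20:40.
Ulla ∩ Dana ∩ Pablo ∩ Gabriel: 08:05-12:35, 16:05-17:05, 18:05-20:40.
Ulla ∩ Dana ∩ Pablo ∩ Gabriel ∩ Noa: 10:05-12:35, 19:25-20:40.
Ulla ∩ Dana ∩ Pablo ∩ Gabriel ∩ Noa ∩ Tomás: 10:05-12:35, 19:25-20:40.
So the common availability across everyone is 10:05-12:35, 19:25-20:40.

10:05-12:35, 19:25-20:40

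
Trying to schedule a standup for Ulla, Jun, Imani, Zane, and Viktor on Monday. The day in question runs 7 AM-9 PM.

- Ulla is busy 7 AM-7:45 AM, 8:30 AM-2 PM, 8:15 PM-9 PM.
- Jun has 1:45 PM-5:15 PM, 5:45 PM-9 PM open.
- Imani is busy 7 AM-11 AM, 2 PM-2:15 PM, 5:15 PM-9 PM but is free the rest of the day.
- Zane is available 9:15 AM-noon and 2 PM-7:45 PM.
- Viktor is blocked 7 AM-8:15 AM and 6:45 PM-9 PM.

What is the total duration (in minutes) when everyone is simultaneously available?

180

Ulla free: 07:45-08:30, 14:00-20:15 (invert busy blocks within the working day).
Jun free: 13:45-17:15, 17:45-21:00.
Imani free: 11:00-14:00, 14:15-17:15 (invert busy blocks within the working day).
Zane free: 09:15-12:00, 14:00-19:45.
Viktor free: 08:15-18:45 (invert busy blocks within the working day).
Ulla ∩ Jun: 14:00-17:15, 17:45-20:15.
Ulla ∩ Jun ∩ Imani: 14:15-17:15.
Ulla ∩ Jun ∩ Imani ∩ Zane: 14:15-17:15.
Ulla ∩ Jun ∩ Imani ∩ Zane ∩ Viktor: 14:15-17:15.
That's a single block of 180 minutes.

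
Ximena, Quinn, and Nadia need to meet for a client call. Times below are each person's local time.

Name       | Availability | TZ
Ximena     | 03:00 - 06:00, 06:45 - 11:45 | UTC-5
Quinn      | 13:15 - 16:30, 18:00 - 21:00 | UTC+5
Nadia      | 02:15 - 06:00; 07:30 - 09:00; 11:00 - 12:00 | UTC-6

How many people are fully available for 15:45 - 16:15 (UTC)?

1

Ximena in UTC: 08:00-11:00, 11:45-16:45 (add 5h to convert from UTC-5).
Quinn in UTC: 08:15-11:30, 13:00-16:00 (subtract 5h to convert from UTC+5).
Nadia in UTC: 08:15-12:00, 13:30-15:00, 17:00-18:00 (add 6h to convert from UTC-6).
Ximena can make the full 15:45-16:15 slot — that's 1.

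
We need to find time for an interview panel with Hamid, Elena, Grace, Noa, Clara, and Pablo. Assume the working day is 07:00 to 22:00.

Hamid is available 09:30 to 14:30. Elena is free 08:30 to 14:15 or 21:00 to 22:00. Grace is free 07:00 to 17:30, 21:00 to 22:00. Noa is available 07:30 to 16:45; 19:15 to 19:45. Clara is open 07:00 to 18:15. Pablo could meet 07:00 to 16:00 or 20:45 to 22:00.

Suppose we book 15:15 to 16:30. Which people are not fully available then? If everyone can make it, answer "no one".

Elena, Hamid, Pablo

Hamid: not fully free for 15:15-16:30. Elena: not fully free for 15:15-16:30. Grace: free for 15:15-16:30. Noa: free for 15:15-16:30. Clara: free for 15:15-16:30. Pablo: not fully free for 15:15-16:30.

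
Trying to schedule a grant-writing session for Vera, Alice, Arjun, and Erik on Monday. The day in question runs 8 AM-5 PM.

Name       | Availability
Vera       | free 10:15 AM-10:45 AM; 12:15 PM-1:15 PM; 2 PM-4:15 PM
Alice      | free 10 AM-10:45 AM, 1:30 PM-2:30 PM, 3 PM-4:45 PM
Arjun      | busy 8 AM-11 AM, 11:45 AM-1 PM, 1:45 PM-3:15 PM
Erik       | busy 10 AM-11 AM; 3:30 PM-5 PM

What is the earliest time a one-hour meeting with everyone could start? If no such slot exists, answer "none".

Vera free: 10:15-10:45, 12:15-13:15, 14:00-16:15.
Alice free: 10:00-10:45, 13:30-14:30, 15:00-16:45.
Arjun free: 11:00-11:45, 13:00-13:45, 15:15-17:00 (invert busy blocks within the working day).
Erik free: 08:00-10:00, 11:00-15:30 (invert busy blocks within the working day).
Vera ∩ Alice: 10:15-10:45, 14:00-14:30, 15:00-16:15.
Vera ∩ Alice ∩ Arjun: 15:15-16:15.
Vera ∩ Alice ∩ Arjun ∩ Erik: 15:15-15:30.
So the common availability across everyone is 15:15-15:30.
No common window is at least 60 minutes long.

none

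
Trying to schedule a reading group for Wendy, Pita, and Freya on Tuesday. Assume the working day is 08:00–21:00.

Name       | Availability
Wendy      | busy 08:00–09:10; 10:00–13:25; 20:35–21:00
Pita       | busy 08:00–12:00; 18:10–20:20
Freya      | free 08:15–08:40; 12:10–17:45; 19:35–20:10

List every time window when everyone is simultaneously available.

Wendy free: 09:10-10:00, 13:25-20:35 (invert busy blocks within the working day).
Pita free: 12:00-18:10, 20:20-21:00 (invert busy blocks within the working day).
Freya free: 08:15-08:40, 12:10-17:45, 19:35-20:10.
Wendy ∩ Pita: 13:25-18:10, 20:20-20:35.
Wendy ∩ Pita ∩ Freya: 13:25-17:45.

13:25-17:45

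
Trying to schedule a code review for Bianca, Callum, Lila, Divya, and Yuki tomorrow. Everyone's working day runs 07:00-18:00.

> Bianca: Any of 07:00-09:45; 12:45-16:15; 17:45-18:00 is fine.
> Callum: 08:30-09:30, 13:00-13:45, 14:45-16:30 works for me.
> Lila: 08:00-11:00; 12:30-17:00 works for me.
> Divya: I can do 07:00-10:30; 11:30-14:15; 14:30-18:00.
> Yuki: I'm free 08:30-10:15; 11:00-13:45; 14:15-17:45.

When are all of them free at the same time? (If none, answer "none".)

Bianca ∩ Callum: 08:30-09:30, 13:00-13:45, 14:45-16:15.
Bianca ∩ Callum ∩ Lila: 08:30-09:30, 13:00-13:45, 14:45-16:15.
Bianca ∩ Callum ∩ Lila ∩ Divya: 08:30-09:30, 13:00-13:45, 14:45-16:15.
Bianca ∩ Callum ∩ Lila ∩ Divya ∩ Yuki: 08:30-09:30, 13:00-13:45, 14:45-16:15.
So the common availability across everyone is 08:30-09:30, 13:00-13:45, 14:45-16:15.

08:30-09:30, 13:00-13:45, 14:45-16:15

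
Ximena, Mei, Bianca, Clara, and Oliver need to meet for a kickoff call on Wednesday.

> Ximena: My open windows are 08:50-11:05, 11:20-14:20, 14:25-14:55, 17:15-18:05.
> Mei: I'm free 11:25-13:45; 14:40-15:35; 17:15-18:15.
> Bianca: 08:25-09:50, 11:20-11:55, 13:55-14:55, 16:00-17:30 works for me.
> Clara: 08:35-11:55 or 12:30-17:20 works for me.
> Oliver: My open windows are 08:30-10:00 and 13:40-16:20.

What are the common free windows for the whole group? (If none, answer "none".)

Ximena ∩ Mei: 11:25-13:45, 14:40-14:55, 17:15-18:05.
Ximena ∩ Mei ∩ Bianca: 11:25-11:55, 14:40-14:55, 17:15-17:30.
Ximena ∩ Mei ∩ Bianca ∩ Clara: 11:25-11:55, 14:40-14:55, 17:15-17:20.
Ximena ∩ Mei ∩ Bianca ∩ Clara ∩ Oliver: 14:40-14:55.

14:40-14:55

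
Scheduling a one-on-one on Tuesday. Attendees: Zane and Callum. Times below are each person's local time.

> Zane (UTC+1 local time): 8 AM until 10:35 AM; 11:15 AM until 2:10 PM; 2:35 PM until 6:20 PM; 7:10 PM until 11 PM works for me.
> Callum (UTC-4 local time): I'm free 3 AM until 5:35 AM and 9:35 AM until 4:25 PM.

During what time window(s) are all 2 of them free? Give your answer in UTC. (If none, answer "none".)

Zane in UTC: 07:00-09:35, 10:15-13:10, 13:35-17:20, 18:10-22:00 (subtract 1h to convert from UTC+1).
Callum in UTC: 07:00-09:35, 13:35-20:25 (add 4h to convert from UTC-4).
Zane ∩ Callum: 07:00-09:35, 13:35-17:20, 18:10-20:25.

07:00-09:35, 13:35-17:20, 18:10-20:25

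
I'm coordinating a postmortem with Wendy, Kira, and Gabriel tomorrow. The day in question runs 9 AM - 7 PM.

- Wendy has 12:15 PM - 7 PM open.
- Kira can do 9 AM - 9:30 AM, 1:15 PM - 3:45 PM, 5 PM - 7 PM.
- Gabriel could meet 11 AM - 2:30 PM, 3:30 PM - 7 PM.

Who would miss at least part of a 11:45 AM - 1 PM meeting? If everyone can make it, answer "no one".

Wendy: not fully free for 11:45-13:00. Kira: not fully free for 11:45-13:00. Gabriel: free for 11:45-13:00.

Kira, Wendy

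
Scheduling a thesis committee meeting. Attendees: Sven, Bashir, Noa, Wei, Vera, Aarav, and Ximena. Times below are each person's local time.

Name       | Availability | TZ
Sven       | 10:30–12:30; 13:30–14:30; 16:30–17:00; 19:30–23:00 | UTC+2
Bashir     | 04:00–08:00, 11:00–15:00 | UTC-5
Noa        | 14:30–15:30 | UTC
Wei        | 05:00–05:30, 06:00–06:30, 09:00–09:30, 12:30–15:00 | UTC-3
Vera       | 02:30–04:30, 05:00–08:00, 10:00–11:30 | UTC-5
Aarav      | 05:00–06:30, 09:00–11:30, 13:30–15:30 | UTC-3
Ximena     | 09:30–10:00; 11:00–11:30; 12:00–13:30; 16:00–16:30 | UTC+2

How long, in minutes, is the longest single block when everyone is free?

0

Sven in UTC: 08:30-10:30, 11:30-12:30, 14:30-15:00, 17:30-21:00 (subtract 2h to convert from UTC+2).
Bashir in UTC: 09:00-13:00, 16:00-20:00 (add 5h to convert from UTC-5).
Noa in UTC: 14:30-15:30.
Wei in UTC: 08:00-08:30, 09:00-09:30, 12:00-12:30, 15:30-18:00 (add 3h to convert from UTC-3).
Vera in UTC: 07:30-09:30, 10:00-13:00, 15:00-16:30 (add 5h to convert from UTC-5).
Aarav in UTC: 08:00-09:30, 12:00-14:30, 16:30-18:30 (add 3h to convert from UTC-3).
Ximena in UTC: 07:30-08:00, 09:00-09:30, 10:00-11:30, 14:00-14:30 (subtract 2h to convert from UTC+2).
Sven ∩ Bashir: 09:00-10:30, 11:30-12:30, 17:30-20:00.
Sven ∩ Bashir ∩ Noa: ∅.
Sven ∩ Bashir ∩ Noa ∩ Wei: ∅.
Sven ∩ Bashir ∩ Noa ∩ Wei ∩ Vera: ∅.
Sven ∩ Bashir ∩ Noa ∩ Wei ∩ Vera ∩ Aarav: ∅.
Sven ∩ Bashir ∩ Noa ∩ Wei ∩ Vera ∩ Aarav ∩ Ximena: ∅.
There is no time when everyone is free.
No common window exists, so the longest block is 0 minutes.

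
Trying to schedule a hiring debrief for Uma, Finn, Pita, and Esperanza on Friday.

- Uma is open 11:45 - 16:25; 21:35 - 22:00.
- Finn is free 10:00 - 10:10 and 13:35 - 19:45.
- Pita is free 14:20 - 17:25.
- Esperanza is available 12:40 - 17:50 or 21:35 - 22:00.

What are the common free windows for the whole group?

Uma ∩ Finn: 13:35-16:25.
Uma ∩ Finn ∩ Pita: 14:20-16:25.
Uma ∩ Finn ∩ Pita ∩ Esperanza: 14:20-16:25.

14:20-16:25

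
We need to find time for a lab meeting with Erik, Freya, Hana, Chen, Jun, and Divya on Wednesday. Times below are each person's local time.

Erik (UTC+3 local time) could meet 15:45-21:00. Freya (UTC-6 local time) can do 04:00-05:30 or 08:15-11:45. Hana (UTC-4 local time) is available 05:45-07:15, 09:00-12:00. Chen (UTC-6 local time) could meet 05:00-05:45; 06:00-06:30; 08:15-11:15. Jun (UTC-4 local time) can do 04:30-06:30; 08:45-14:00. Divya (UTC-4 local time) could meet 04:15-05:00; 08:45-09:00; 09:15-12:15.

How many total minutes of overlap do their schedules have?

105

Erik in UTC: 12:45-18:00 (subtract 3h to convert from UTC+3).
Freya in UTC: 10:00-11:30, 14:15-17:45 (add 6h to convert from UTC-6).
Hana in UTC: 09:45-11:15, 13:00-16:00 (add 4h to convert from UTC-4).
Chen in UTC: 11:00-11:45, 12:00-12:30, 14:15-17:15 (add 6h to convert from UTC-6).
Jun in UTC: 08:30-10:30, 12:45-18:00 (add 4h to convert from UTC-4).
Divya in UTC: 08:15-09:00, 12:45-13:00, 13:15-16:15 (add 4h to convert from UTC-4).
Erik ∩ Freya: 14:15-17:45.
Erik ∩ Freya ∩ Hana: 14:15-16:00.
Erik ∩ Freya ∩ Hana ∩ Chen: 14:15-16:00.
Erik ∩ Freya ∩ Hana ∩ Chen ∩ Jun: 14:15-16:00.
Erik ∩ Freya ∩ Hana ∩ Chen ∩ Jun ∩ Divya: 14:15-16:00.
That's a single block of 105 minutes.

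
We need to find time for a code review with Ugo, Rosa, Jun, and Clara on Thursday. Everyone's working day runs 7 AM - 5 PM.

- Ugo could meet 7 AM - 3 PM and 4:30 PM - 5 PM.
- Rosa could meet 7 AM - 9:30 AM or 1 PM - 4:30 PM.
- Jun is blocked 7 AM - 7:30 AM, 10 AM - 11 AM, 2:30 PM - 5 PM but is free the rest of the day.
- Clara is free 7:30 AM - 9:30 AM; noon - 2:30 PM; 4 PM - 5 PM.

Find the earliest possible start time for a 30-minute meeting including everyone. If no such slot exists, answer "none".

07:30

Ugo free: 07:00-15:00, 16:30-17:00.
Rosa free: 07:00-09:30, 13:00-16:30.
Jun free: 07:30-10:00, 11:00-14:30 (invert busy blocks within the working day).
Clara free: 07:30-09:30, 12:00-14:30, 16:00-17:00.
Ugo ∩ Rosa: 07:00-09:30, 13:00-15:00.
Ugo ∩ Rosa ∩ Jun: 07:30-09:30, 13:00-14:30.
Ugo ∩ Rosa ∩ Jun ∩ Clara: 07:30-09:30, 13:00-14:30.
So the common availability across everyone is 07:30-09:30, 13:00-14:30.
The first common window of at least 30 minutes is 07:30-09:30, so the earliest start is 07:30.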